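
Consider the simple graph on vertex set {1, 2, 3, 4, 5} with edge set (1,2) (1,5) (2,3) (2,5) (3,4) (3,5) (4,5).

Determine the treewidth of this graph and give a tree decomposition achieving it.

Treewidth 2.
One optimal decomposition is:
Bags: B1 = {2, 3, 5}  B2 = {3, 4, 5}  B3 = {1, 2, 5}
Tree: B1–B2, B1–B3

Each bag holds 3 vertices, so the decomposition has width 2, which upper-bounds the treewidth. For the lower bound, the 3 vertices {1, 2, 5} are pairwise adjacent, and any tree decomposition puts a clique entirely inside one bag — forcing width ≥ 2. The upper and lower bounds meet at 2, so that is the treewidth.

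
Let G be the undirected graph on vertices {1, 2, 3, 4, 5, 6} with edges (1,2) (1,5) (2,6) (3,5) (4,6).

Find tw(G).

A width-1 tree decomposition is:
Bags: B1 = {4, 6}  B2 = {2, 6}  B3 = {1, 2}  B4 = {1, 5}  B5 = {3, 5}
Tree: B1–B2, B2–B3, B3–B4, B4–B5
The largest bag has 2 vertices, giving width 1; this decomposition certifies tw(G) ≤ 1. Any graph with an edge has treewidth ≥ 1, and G has the edge 4–6. Combining the bounds, tw(G) = 1.

1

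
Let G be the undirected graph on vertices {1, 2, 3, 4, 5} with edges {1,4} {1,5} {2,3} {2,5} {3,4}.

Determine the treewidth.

2

A width-2 tree decomposition is:
Bags: B1 = {1, 4, 5}  B2 = {3, 4, 5}  B3 = {2, 3, 5}
Tree: B1–B2, B2–B3
Each bag holds 3 vertices, so the decomposition has width 2, which upper-bounds the treewidth. The edges 5–1–4–3–2–5 form a cycle, so G is not a tree and its treewidth is at least 2. Hence tw(G) = 2 exactly.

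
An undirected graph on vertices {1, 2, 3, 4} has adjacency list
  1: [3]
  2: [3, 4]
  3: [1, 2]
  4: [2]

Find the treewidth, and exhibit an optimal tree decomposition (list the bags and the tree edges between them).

Each bag holds 2 vertices, so the decomposition has width 1, which upper-bounds the treewidth. G has an edge, so its treewidth is at least 1. Hence tw(G) = 1 exactly.

Treewidth 1.
Bags: B1 = {2, 4}  B2 = {2, 3}  B3 = {1, 3}
Tree: B1–B2, B2–B3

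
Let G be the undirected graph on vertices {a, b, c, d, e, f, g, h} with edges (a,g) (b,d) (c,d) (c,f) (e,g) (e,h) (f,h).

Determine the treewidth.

A width-1 tree decomposition is:
Bags: B1 = {a, g}  B2 = {e, g}  B3 = {e, h}  B4 = {f, h}  B5 = {c, f}  B6 = {c, d}  B7 = {b, d}
Tree: B1–B2, B2–B3, B3–B4, B4–B5, B5–B6, B6–B7
The largest bag has 2 vertices, giving width 1; this decomposition certifies tw(G) ≤ 1. Since G has at least one edge (e.g. a–g), it is not an edgeless graph, so tw(G) ≥ 1. Hence tw(G) = 1 exactly.

1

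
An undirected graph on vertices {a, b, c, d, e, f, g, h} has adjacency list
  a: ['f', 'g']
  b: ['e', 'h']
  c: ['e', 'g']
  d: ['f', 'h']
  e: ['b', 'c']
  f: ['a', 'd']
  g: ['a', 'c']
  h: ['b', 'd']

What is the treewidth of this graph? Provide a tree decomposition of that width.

Treewidth 2.
One optimal decomposition is:
Bags: B1 = {c, e, g}  B2 = {b, e, g}  B3 = {b, g, h}  B4 = {d, g, h}  B5 = {d, f, g}  B6 = {a, f, g}
Tree: B1–B2, B2–B3, B3–B4, B4–B5, B5–B6

Every bag has size at most 3, so the width is 3 − 1 = 2 and tw(G) ≤ 2. For the lower bound, G contains the cycle g–c–e–b–h–d–f–a–g, so G is not a forest; only forests have treewidth ≤ 1, hence tw(G) ≥ 2. Combining the bounds, tw(G) = 2.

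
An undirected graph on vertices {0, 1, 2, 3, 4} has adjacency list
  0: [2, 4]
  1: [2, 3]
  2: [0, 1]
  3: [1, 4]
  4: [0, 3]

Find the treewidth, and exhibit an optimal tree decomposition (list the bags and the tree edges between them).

Treewidth 2.
One such decomposition:
Bags: B1 = {1, 3, 4}  B2 = {1, 2, 4}  B3 = {0, 2, 4}
Tree: B1–B2, B2–B3

Each bag holds 3 vertices, so the decomposition has width 2, which upper-bounds the treewidth. The edges 4–3–1–2–0–4 form a cycle, so G is not a tree and its treewidth is at least 2. Combining the bounds, tw(G) = 2.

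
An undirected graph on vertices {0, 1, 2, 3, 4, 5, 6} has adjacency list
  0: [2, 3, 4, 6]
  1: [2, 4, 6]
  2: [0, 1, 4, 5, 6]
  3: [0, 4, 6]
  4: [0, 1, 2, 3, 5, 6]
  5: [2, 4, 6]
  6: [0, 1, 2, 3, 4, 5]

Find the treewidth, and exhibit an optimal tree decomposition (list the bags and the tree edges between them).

Treewidth 3.
One optimal decomposition is:
Bags: B1 = {0, 3, 4, 6}  B2 = {0, 2, 4, 6}  B3 = {2, 4, 5, 6}  B4 = {1, 2, 4, 6}
Tree: B1–B2, B2–B3, B3–B4

Each bag holds 4 vertices, so the decomposition has width 3, which upper-bounds the treewidth. Conversely, {0, 2, 4, 6} is a clique of size 4, and the vertices of any clique must share a bag in every tree decomposition; so some bag has ≥ 4 vertices and tw(G) ≥ 3. Hence tw(G) = 3 exactly.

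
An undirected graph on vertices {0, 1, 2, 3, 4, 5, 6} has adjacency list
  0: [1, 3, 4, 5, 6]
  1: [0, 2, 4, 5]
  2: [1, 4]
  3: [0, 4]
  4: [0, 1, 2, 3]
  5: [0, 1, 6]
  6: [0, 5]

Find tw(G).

2

A width-2 tree decomposition is:
Bags: B1 = {0, 5, 6}  B2 = {0, 1, 5}  B3 = {0, 1, 4}  B4 = {0, 3, 4}  B5 = {1, 2, 4}
Tree: B1–B2, B2–B3, B3–B4, B3–B5
Each bag holds 3 vertices, so the decomposition has width 2, which upper-bounds the treewidth. On the other hand G contains the 3-clique {0, 1, 4}. A clique must lie in a single bag of any decomposition, so no decomposition can have width below 2. Hence tw(G) = 2 exactly.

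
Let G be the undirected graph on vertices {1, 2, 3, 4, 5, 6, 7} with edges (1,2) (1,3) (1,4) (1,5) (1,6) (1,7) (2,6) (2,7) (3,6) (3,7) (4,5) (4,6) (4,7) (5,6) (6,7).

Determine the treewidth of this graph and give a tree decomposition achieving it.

Treewidth 3.
Bags: B1 = {1, 4, 6, 7}  B2 = {1, 4, 5, 6}  B3 = {1, 2, 6, 7}  B4 = {1, 3, 6, 7}
Tree: B1–B2, B1–B3, B1–B4

The largest bag has 4 vertices, giving width 3; this decomposition certifies tw(G) ≤ 3. On the other hand G contains the 4-clique {1, 4, 5, 6}. A clique must lie in a single bag of any decomposition, so no decomposition can have width below 3. Therefore the treewidth is 3.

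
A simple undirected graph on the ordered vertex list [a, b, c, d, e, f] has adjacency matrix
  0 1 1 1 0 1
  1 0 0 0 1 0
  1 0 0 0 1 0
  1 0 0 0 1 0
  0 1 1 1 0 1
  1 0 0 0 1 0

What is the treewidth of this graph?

A width-2 tree decomposition is:
Bags: B1 = {a, d, e}  B2 = {a, e, f}  B3 = {a, b, e}  B4 = {a, c, e}
Tree: B1–B2, B2–B3, B3–B4
Every bag has size at most 3, so the width is 3 − 1 = 2 and tw(G) ≤ 2. Since d–e–f–a–d is a cycle in G, G is not acyclic. Forests are exactly the graphs of treewidth ≤ 1, so tw(G) ≥ 2. Therefore the treewidth is 2.

2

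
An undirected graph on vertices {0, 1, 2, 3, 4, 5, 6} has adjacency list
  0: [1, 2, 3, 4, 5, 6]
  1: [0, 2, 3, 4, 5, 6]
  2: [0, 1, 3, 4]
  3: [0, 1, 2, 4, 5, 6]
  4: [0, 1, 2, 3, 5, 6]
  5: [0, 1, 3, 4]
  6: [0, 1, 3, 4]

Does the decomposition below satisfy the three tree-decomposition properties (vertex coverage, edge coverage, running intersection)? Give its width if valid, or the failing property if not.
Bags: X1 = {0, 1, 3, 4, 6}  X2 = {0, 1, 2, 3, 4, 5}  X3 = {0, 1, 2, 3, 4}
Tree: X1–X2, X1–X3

A tree decomposition must satisfy three properties: every vertex lies in some bag; for every edge, both endpoints lie together in some bag; and for every vertex, the bags containing it form a connected subtree. Here bags containing vertex 2 are not connected in the tree, so the decomposition is invalid.

No — bags containing vertex 2 are not connected in the tree.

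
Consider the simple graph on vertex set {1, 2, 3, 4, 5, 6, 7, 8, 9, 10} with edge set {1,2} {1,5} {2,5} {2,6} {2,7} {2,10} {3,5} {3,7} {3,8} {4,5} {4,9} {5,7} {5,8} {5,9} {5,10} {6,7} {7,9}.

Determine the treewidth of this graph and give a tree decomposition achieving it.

Every bag has size at most 3, so the width is 3 − 1 = 2 and tw(G) ≤ 2. Conversely, {1, 2, 5} is a clique of size 3, and the vertices of any clique must share a bag in every tree decomposition; so some bag has ≥ 3 vertices and tw(G) ≥ 2. The upper and lower bounds meet at 2, so that is the treewidth.

Treewidth 2.
One optimal decomposition is:
Bags: B1 = {3, 5, 7}  B2 = {2, 5, 7}  B3 = {3, 5, 8}  B4 = {1, 2, 5}  B5 = {5, 7, 9}  B6 = {4, 5, 9}  B7 = {2, 5, 10}  B8 = {2, 6, 7}
Tree: B1–B2, B1–B3, B2–B4, B2–B5, B5–B6, B4–B7, B2–B8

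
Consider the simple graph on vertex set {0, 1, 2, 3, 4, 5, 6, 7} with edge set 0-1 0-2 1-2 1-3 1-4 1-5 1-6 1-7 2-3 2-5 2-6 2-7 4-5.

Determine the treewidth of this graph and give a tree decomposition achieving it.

Treewidth 2.
One such decomposition:
Bags: B1 = {0, 1, 2}  B2 = {1, 2, 6}  B3 = {1, 2, 7}  B4 = {1, 2, 3}  B5 = {1, 2, 5}  B6 = {1, 4, 5}
Tree: B1–B2, B1–B3, B2–B4, B2–B5, B5–B6

Each bag holds 3 vertices, so the decomposition has width 2, which upper-bounds the treewidth. On the other hand G contains the 3-clique {0, 1, 2}. A clique must lie in a single bag of any decomposition, so no decomposition can have width below 2. Combining the bounds, tw(G) = 2.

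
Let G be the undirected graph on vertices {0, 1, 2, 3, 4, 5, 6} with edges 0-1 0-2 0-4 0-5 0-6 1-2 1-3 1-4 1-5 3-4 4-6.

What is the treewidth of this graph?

2

A width-2 tree decomposition is:
Bags: B1 = {0, 1, 5}  B2 = {0, 1, 4}  B3 = {0, 1, 2}  B4 = {0, 4, 6}  B5 = {1, 3, 4}
Tree: B1–B2, B1–B3, B2–B4, B2–B5
The largest bag has 3 vertices, giving width 2; this decomposition certifies tw(G) ≤ 2. For the lower bound, the 3 vertices {0, 1, 2} are pairwise adjacent, and any tree decomposition puts a clique entirely inside one bag — forcing width ≥ 2. The upper and lower bounds meet at 2, so that is the treewidth.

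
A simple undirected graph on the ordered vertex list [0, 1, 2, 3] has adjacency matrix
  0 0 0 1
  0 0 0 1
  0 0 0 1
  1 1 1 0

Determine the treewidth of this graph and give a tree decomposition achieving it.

Each bag holds 2 vertices, so the decomposition has width 1, which upper-bounds the treewidth. Since G has at least one edge (e.g. 1–3), it is not an edgeless graph, so tw(G) ≥ 1. Hence tw(G) = 1 exactly.

Treewidth 1.
One such decomposition:
Bags: B1 = {1, 3}  B2 = {2, 3}  B3 = {0, 3}
Tree: B1–B2, B2–B3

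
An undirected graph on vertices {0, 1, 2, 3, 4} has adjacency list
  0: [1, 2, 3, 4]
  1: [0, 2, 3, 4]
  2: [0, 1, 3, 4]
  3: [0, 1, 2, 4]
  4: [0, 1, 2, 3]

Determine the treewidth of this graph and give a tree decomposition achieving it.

Treewidth 4.
One such decomposition:
Bags: B1 = {0, 1, 2, 3, 4}
Tree: (single bag)

A single bag containing all 5 vertices is trivially a valid decomposition of width 4. For the lower bound, the 5 vertices {0, 1, 2, 3, 4} are pairwise adjacent, and any tree decomposition puts a clique entirely inside one bag — forcing width ≥ 4. The upper and lower bounds meet at 4, so that is the treewidth.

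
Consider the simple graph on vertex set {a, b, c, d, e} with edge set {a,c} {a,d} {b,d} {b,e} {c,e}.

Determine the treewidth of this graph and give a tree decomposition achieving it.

Each bag holds 3 vertices, so the decomposition has width 2, which upper-bounds the treewidth. The edges d–b–e–c–a–d form a cycle, so G is not a tree and its treewidth is at least 2. The upper and lower bounds meet at 2, so that is the treewidth.

Treewidth 2.
One optimal decomposition is:
Bags: B1 = {b, d, e}  B2 = {c, d, e}  B3 = {a, c, d}
Tree: B1–B2, B2–B3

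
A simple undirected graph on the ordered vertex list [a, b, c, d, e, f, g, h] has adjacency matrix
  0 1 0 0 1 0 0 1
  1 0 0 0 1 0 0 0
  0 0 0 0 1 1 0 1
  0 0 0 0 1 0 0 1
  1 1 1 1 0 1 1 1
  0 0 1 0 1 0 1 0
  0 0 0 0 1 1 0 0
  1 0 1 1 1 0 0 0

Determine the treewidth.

A width-2 tree decomposition is:
Bags: B1 = {a, e, h}  B2 = {c, e, h}  B3 = {d, e, h}  B4 = {c, e, f}  B5 = {a, b, e}  B6 = {e, f, g}
Tree: B1–B2, B2–B3, B2–B4, B1–B5, B4–B6
Each bag holds 3 vertices, so the decomposition has width 2, which upper-bounds the treewidth. On the other hand G contains the 3-clique {e, f, g}. A clique must lie in a single bag of any decomposition, so no decomposition can have width below 2. Hence tw(G) = 2 exactly.

2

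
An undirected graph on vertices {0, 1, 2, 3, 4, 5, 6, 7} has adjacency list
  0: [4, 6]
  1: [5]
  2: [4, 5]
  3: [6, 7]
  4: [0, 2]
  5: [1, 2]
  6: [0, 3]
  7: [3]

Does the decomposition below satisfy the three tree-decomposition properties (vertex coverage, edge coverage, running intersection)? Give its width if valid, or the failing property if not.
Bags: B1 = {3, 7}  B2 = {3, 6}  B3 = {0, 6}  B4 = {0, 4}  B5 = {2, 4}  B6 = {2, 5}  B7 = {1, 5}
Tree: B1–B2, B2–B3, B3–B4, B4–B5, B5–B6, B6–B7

Yes; width 1.

Every vertex of G appears in some bag (union = {0, 1, 2, 3, 4, 5, 6, 7}); every edge is covered by a bag; and for each vertex v the set of bags containing v is connected in the bag tree. The decomposition is therefore valid. The largest bag has 2 vertices, so the width is 1.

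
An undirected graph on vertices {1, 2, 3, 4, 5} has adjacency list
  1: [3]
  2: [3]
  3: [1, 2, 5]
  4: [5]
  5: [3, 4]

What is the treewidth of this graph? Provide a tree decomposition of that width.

Each bag holds 2 vertices, so the decomposition has width 1, which upper-bounds the treewidth. G has an edge, so its treewidth is at least 1. Hence tw(G) = 1 exactly.

Treewidth 1.
Bags: B1 = {2, 3}  B2 = {3, 5}  B3 = {4, 5}  B4 = {1, 3}
Tree: B1–B2, B2–B3, B2–B4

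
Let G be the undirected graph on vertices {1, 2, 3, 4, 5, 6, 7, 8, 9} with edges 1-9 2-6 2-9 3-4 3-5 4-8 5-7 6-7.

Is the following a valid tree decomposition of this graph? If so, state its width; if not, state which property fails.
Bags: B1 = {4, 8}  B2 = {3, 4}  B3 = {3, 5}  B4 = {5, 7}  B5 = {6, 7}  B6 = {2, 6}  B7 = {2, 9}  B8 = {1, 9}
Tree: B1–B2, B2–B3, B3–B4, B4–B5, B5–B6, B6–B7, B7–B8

Checking the three conditions: (i) the bags cover all of {1, 2, 3, 4, 5, 6, 7, 8, 9}; (ii) for each edge, some bag contains both endpoints; (iii) the bags containing any fixed vertex form a subtree. All hold, so the decomposition is valid with width 2 − 1 = 1.

Yes; width 1.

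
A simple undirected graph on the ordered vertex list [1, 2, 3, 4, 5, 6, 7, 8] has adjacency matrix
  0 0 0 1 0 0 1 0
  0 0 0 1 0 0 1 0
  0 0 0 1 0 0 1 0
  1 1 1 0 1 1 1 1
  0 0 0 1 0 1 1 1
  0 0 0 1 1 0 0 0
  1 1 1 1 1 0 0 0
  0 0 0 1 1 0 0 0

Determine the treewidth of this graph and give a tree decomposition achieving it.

Treewidth 2.
One such decomposition:
Bags: B1 = {4, 5, 7}  B2 = {4, 5, 8}  B3 = {4, 5, 6}  B4 = {3, 4, 7}  B5 = {1, 4, 7}  B6 = {2, 4, 7}
Tree: B1–B2, B1–B3, B1–B4, B4–B5, B1–B6

The largest bag has 3 vertices, giving width 2; this decomposition certifies tw(G) ≤ 2. For the lower bound, the 3 vertices {4, 5, 8} are pairwise adjacent, and any tree decomposition puts a clique entirely inside one bag — forcing width ≥ 2. Combining the bounds, tw(G) = 2.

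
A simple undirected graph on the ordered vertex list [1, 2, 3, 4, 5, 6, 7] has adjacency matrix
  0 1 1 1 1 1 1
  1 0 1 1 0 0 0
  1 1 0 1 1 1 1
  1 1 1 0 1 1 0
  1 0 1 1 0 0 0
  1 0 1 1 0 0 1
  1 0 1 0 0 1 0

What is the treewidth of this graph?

3

A width-3 tree decomposition is:
Bags: B1 = {1, 3, 4, 6}  B2 = {1, 3, 4, 5}  B3 = {1, 2, 3, 4}  B4 = {1, 3, 6, 7}
Tree: B1–B2, B2–B3, B1–B4
Each bag holds 4 vertices, so the decomposition has width 3, which upper-bounds the treewidth. On the other hand G contains the 4-clique {1, 2, 3, 4}. A clique must lie in a single bag of any decomposition, so no decomposition can have width below 3. Hence tw(G) = 3 exactly.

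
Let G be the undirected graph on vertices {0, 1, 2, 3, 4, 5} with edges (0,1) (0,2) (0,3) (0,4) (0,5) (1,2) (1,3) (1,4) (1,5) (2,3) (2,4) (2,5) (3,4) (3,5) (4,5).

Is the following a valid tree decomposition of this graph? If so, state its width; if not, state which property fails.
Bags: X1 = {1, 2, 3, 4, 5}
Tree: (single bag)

A tree decomposition must satisfy three properties: every vertex lies in some bag; for every edge, both endpoints lie together in some bag; and for every vertex, the bags containing it form a connected subtree. Here vertex 0 appears in no bag, so the decomposition is invalid.

No — vertex 0 appears in no bag.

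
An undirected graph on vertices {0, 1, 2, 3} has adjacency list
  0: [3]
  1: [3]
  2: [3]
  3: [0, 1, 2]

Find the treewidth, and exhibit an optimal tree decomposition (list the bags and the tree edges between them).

Each bag holds 2 vertices, so the decomposition has width 1, which upper-bounds the treewidth. G has an edge, so its treewidth is at least 1. Combining the bounds, tw(G) = 1.

Treewidth 1.
One optimal decomposition is:
Bags: B1 = {1, 3}  B2 = {2, 3}  B3 = {0, 3}
Tree: B1–B2, B2–B3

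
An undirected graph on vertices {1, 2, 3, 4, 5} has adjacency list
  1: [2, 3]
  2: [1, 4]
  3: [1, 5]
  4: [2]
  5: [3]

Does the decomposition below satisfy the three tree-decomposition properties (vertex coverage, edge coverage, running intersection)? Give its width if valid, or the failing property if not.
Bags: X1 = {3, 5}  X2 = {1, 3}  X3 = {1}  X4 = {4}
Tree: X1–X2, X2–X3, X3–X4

No — vertex 2 appears in no bag.

A tree decomposition must satisfy three properties: every vertex lies in some bag; for every edge, both endpoints lie together in some bag; and for every vertex, the bags containing it form a connected subtree. Here vertex 2 appears in no bag, so the decomposition is invalid.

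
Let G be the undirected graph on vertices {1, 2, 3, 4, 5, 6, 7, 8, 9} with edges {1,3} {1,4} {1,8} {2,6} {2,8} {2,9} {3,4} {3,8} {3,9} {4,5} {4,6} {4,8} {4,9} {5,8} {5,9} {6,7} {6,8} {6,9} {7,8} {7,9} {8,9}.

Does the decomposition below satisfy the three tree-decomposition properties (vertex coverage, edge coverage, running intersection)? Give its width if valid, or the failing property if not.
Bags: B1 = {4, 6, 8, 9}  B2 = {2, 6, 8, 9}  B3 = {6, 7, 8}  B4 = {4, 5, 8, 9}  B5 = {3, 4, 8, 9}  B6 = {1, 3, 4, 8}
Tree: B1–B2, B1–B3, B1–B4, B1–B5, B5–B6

A tree decomposition must satisfy three properties: every vertex lies in some bag; for every edge, both endpoints lie together in some bag; and for every vertex, the bags containing it form a connected subtree. Here edge (9,7) lies in no bag, so the decomposition is invalid.

No — edge (9,7) lies in no bag.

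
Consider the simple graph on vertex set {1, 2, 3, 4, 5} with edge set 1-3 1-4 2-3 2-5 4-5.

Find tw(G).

A width-2 tree decomposition is:
Bags: B1 = {1, 4, 5}  B2 = {1, 3, 5}  B3 = {2, 3, 5}
Tree: B1–B2, B2–B3
The largest bag has 3 vertices, giving width 2; this decomposition certifies tw(G) ≤ 2. Since 5–4–1–3–2–5 is a cycle in G, G is not acyclic. Forests are exactly the graphs of treewidth ≤ 1, so tw(G) ≥ 2. Hence tw(G) = 2 exactly.

2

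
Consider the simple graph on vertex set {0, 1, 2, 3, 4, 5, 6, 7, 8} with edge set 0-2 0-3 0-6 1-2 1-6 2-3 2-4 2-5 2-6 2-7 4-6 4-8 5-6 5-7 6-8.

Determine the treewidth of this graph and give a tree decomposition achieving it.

Every bag has size at most 3, so the width is 3 − 1 = 2 and tw(G) ≤ 2. On the other hand G contains the 3-clique {4, 6, 8}. A clique must lie in a single bag of any decomposition, so no decomposition can have width below 2. Therefore the treewidth is 2.

Treewidth 2.
Bags: B1 = {2, 5, 6}  B2 = {2, 5, 7}  B3 = {0, 2, 6}  B4 = {2, 4, 6}  B5 = {1, 2, 6}  B6 = {4, 6, 8}  B7 = {0, 2, 3}
Tree: B1–B2, B1–B3, B1–B4, B3–B5, B4–B6, B3–B7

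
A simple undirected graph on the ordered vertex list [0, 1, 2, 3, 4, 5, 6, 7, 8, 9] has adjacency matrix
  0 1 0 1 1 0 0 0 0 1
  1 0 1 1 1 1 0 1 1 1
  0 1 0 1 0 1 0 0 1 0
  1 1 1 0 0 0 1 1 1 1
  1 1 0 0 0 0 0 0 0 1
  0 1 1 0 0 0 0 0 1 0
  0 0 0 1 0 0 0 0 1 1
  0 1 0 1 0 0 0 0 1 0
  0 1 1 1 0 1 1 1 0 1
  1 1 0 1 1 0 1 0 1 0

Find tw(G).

A width-3 tree decomposition is:
Bags: B1 = {1, 3, 8, 9}  B2 = {0, 1, 3, 9}  B3 = {0, 1, 4, 9}  B4 = {1, 2, 3, 8}  B5 = {1, 2, 5, 8}  B6 = {3, 6, 8, 9}  B7 = {1, 3, 7, 8}
Tree: B1–B2, B2–B3, B1–B4, B4–B5, B1–B6, B1–B7
Every bag has size at most 4, so the width is 4 − 1 = 3 and tw(G) ≤ 3. On the other hand G contains the 4-clique {0, 1, 3, 9}. A clique must lie in a single bag of any decomposition, so no decomposition can have width below 3. Therefore the treewidth is 3.

3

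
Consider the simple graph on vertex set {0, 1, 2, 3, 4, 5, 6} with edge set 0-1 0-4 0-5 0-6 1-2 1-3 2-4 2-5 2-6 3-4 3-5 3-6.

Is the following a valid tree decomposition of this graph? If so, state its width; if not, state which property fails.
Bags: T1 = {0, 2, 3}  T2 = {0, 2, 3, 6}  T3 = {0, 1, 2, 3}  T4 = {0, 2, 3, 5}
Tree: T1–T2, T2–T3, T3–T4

No — vertex 4 appears in no bag.

A tree decomposition must satisfy three properties: every vertex lies in some bag; for every edge, both endpoints lie together in some bag; and for every vertex, the bags containing it form a connected subtree. Here vertex 4 appears in no bag, so the decomposition is invalid.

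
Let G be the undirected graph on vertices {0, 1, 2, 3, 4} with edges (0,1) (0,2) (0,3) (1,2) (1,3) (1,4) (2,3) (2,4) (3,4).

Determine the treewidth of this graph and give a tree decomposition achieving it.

Every bag has size at most 4, so the width is 4 − 1 = 3 and tw(G) ≤ 3. For the lower bound, the 4 vertices {0, 1, 2, 3} are pairwise adjacent, and any tree decomposition puts a clique entirely inside one bag — forcing width ≥ 3. Hence tw(G) = 3 exactly.

Treewidth 3.
One optimal decomposition is:
Bags: B1 = {1, 2, 3, 4}  B2 = {0, 1, 2, 3}
Tree: B1–B2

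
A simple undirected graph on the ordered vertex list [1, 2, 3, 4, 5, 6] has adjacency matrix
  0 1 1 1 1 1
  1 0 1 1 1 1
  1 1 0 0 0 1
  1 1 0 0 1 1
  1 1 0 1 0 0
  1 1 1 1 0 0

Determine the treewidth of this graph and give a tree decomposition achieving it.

Each bag holds 4 vertices, so the decomposition has width 3, which upper-bounds the treewidth. On the other hand G contains the 4-clique {1, 2, 3, 6}. A clique must lie in a single bag of any decomposition, so no decomposition can have width below 3. The upper and lower bounds meet at 3, so that is the treewidth.

Treewidth 3.
One such decomposition:
Bags: B1 = {1, 2, 3, 6}  B2 = {1, 2, 4, 6}  B3 = {1, 2, 4, 5}
Tree: B1–B2, B2–B3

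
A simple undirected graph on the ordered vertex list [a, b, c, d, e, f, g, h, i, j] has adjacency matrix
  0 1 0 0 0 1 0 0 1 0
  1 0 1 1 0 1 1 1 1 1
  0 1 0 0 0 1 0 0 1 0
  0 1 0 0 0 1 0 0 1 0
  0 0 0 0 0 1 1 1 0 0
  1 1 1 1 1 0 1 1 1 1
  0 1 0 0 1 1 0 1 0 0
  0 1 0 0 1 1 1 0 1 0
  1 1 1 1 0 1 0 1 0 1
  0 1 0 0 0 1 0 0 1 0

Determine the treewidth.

3

A width-3 tree decomposition is:
Bags: B1 = {a, b, f, i}  B2 = {b, c, f, i}  B3 = {b, f, h, i}  B4 = {b, d, f, i}  B5 = {b, f, g, h}  B6 = {b, f, i, j}  B7 = {e, f, g, h}
Tree: B1–B2, B2–B3, B3–B4, B3–B5, B2–B6, B5–B7
Each bag holds 4 vertices, so the decomposition has width 3, which upper-bounds the treewidth. For the lower bound, the 4 vertices {e, f, g, h} are pairwise adjacent, and any tree decomposition puts a clique entirely inside one bag — forcing width ≥ 3. The upper and lower bounds meet at 3, so that is the treewidth.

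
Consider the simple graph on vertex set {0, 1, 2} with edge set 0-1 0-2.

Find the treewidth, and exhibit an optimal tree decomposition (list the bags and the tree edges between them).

Treewidth 1.
Bags: B1 = {0, 1}  B2 = {0, 2}
Tree: B1–B2

The largest bag has 2 vertices, giving width 1; this decomposition certifies tw(G) ≤ 1. G has an edge, so its treewidth is at least 1. Hence tw(G) = 1 exactly.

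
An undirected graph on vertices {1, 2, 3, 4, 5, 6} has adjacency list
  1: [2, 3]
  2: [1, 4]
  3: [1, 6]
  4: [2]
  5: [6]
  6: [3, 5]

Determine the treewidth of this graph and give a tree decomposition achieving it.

Treewidth 1.
Bags: B1 = {2, 4}  B2 = {1, 2}  B3 = {1, 3}  B4 = {3, 6}  B5 = {5, 6}
Tree: B1–B2, B2–B3, B3–B4, B4–B5

Every bag has size at most 2, so the width is 2 − 1 = 1 and tw(G) ≤ 1. Any graph with an edge has treewidth ≥ 1, and G has the edge 4–2. Combining the bounds, tw(G) = 1.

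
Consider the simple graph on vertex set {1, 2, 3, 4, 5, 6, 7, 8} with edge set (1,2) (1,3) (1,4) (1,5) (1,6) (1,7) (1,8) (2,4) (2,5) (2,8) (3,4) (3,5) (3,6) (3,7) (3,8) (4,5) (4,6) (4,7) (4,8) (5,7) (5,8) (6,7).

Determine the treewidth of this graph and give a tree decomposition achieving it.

Each bag holds 5 vertices, so the decomposition has width 4, which upper-bounds the treewidth. Conversely, {1, 2, 4, 5, 8} is a clique of size 5, and the vertices of any clique must share a bag in every tree decomposition; so some bag has ≥ 5 vertices and tw(G) ≥ 4. Therefore the treewidth is 4.

Treewidth 4.
Bags: B1 = {1, 3, 4, 5, 8}  B2 = {1, 3, 4, 5, 7}  B3 = {1, 2, 4, 5, 8}  B4 = {1, 3, 4, 6, 7}
Tree: B1–B2, B1–B3, B2–B4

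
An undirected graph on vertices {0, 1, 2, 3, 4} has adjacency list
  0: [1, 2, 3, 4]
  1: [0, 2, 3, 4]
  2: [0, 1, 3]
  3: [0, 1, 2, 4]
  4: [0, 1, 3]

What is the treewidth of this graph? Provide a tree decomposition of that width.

Treewidth 3.
One such decomposition:
Bags: B1 = {0, 1, 2, 3}  B2 = {0, 1, 3, 4}
Tree: B1–B2

Each bag holds 4 vertices, so the decomposition has width 3, which upper-bounds the treewidth. For the lower bound, the 4 vertices {0, 1, 2, 3} are pairwise adjacent, and any tree decomposition puts a clique entirely inside one bag — forcing width ≥ 3. The upper and lower bounds meet at 3, so that is the treewidth.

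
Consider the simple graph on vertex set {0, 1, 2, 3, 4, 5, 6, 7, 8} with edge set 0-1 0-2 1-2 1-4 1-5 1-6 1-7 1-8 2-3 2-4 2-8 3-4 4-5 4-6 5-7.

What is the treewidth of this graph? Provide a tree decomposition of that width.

Each bag holds 3 vertices, so the decomposition has width 2, which upper-bounds the treewidth. Conversely, {0, 1, 2} is a clique of size 3, and the vertices of any clique must share a bag in every tree decomposition; so some bag has ≥ 3 vertices and tw(G) ≥ 2. Therefore the treewidth is 2.

Treewidth 2.
One such decomposition:
Bags: B1 = {0, 1, 2}  B2 = {1, 2, 4}  B3 = {2, 3, 4}  B4 = {1, 4, 6}  B5 = {1, 4, 5}  B6 = {1, 2, 8}  B7 = {1, 5, 7}
Tree: B1–B2, B2–B3, B2–B4, B4–B5, B1–B6, B5–B7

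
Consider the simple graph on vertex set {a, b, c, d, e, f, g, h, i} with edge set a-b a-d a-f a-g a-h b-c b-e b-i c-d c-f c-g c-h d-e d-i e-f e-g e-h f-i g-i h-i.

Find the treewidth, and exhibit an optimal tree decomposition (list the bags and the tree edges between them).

Treewidth 4.
Bags: B1 = {a, c, e, f, i}  B2 = {a, b, c, e, i}  B3 = {a, c, e, h, i}  B4 = {a, c, d, e, i}  B5 = {a, c, e, g, i}
Tree: B1–B2, B2–B3, B3–B4, B4–B5

Every bag has size at most 5, so the width is 5 − 1 = 4 and tw(G) ≤ 4. For the lower bound: the 5 vertex sets {f,i}, {a,b}, {c,h}, {e}, {d} are disjoint, each induces a connected subgraph, and every pair is joined by at least one edge of G. Contracting each set to a single vertex therefore yields K_{5} as a minor, and since treewidth is minor-monotone, tw(G) ≥ tw(K_{5}) = 4. Hence tw(G) = 4 exactly.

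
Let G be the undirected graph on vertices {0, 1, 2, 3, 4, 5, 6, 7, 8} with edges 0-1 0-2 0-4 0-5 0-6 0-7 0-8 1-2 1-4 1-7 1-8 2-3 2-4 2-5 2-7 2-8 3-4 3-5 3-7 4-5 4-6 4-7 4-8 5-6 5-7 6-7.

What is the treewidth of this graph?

4

A width-4 tree decomposition is:
Bags: B1 = {0, 4, 5, 6, 7}  B2 = {0, 2, 4, 5, 7}  B3 = {0, 1, 2, 4, 7}  B4 = {0, 1, 2, 4, 8}  B5 = {2, 3, 4, 5, 7}
Tree: B1–B2, B2–B3, B3–B4, B2–B5
Each bag holds 5 vertices, so the decomposition has width 4, which upper-bounds the treewidth. Conversely, {0, 1, 2, 4, 8} is a clique of size 5, and the vertices of any clique must share a bag in every tree decomposition; so some bag has ≥ 5 vertices and tw(G) ≥ 4. Combining the bounds, tw(G) = 4.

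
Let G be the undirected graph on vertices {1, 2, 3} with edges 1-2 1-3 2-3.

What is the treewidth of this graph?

A width-2 tree decomposition is:
Bags: B1 = {1, 2, 3}
Tree: (single bag)
A single bag containing all 3 vertices is trivially a valid decomposition of width 2. For the lower bound, the 3 vertices {1, 2, 3} are pairwise adjacent, and any tree decomposition puts a clique entirely inside one bag — forcing width ≥ 2. Hence tw(G) = 2 exactly.

2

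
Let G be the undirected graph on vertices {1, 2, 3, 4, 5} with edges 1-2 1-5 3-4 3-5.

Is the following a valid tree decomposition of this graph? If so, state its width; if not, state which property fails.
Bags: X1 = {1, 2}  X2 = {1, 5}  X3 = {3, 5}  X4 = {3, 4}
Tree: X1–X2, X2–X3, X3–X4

Checking the three conditions: (i) the bags cover all of {1, 2, 3, 4, 5}; (ii) for each edge, some bag contains both endpoints; (iii) the bags containing any fixed vertex form a subtree. All hold, so the decomposition is valid with width 2 − 1 = 1.

Yes; width 1.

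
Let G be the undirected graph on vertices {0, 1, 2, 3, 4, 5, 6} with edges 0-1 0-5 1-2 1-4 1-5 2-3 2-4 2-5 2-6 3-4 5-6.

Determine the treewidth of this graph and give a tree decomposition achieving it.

Each bag holds 3 vertices, so the decomposition has width 2, which upper-bounds the treewidth. For the lower bound, the 3 vertices {0, 1, 5} are pairwise adjacent, and any tree decomposition puts a clique entirely inside one bag — forcing width ≥ 2. The upper and lower bounds meet at 2, so that is the treewidth.

Treewidth 2.
Bags: B1 = {0, 1, 5}  B2 = {1, 2, 5}  B3 = {1, 2, 4}  B4 = {2, 3, 4}  B5 = {2, 5, 6}
Tree: B1–B2, B2–B3, B3–B4, B2–B5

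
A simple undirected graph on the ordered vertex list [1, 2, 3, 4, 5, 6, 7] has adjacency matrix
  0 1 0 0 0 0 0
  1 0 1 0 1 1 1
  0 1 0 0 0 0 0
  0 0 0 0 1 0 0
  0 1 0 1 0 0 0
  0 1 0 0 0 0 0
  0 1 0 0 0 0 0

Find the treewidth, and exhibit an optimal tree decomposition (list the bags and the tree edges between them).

Treewidth 1.
Bags: B1 = {2, 5}  B2 = {2, 7}  B3 = {2, 3}  B4 = {4, 5}  B5 = {2, 6}  B6 = {1, 2}
Tree: B1–B2, B1–B3, B1–B4, B3–B5, B1–B6

Every bag has size at most 2, so the width is 2 − 1 = 1 and tw(G) ≤ 1. Any graph with an edge has treewidth ≥ 1, and G has the edge 2–5. The upper and lower bounds meet at 1, so that is the treewidth.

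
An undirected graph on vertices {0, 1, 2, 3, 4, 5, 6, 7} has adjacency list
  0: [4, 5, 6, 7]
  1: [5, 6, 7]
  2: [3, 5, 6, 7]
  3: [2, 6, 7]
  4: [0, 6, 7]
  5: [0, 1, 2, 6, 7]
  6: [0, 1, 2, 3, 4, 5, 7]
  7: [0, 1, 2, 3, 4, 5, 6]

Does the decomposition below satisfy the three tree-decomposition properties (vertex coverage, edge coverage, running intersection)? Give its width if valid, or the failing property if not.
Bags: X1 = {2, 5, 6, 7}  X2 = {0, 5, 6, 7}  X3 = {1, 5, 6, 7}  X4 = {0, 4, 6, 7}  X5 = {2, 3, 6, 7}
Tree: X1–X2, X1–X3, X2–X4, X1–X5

Every vertex of G appears in some bag (union = {0, 1, 2, 3, 4, 5, 6, 7}); every edge is covered by a bag; and for each vertex v the set of bags containing v is connected in the bag tree. The decomposition is therefore valid. The largest bag has 4 vertices, so the width is 3.

Yes; width 3.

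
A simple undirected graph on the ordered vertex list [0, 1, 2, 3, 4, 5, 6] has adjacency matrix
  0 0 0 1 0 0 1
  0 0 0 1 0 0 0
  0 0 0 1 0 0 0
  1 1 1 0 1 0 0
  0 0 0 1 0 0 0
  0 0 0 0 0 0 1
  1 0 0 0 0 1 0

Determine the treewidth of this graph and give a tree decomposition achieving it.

Treewidth 1.
One optimal decomposition is:
Bags: B1 = {3, 4}  B2 = {0, 3}  B3 = {0, 6}  B4 = {2, 3}  B5 = {5, 6}  B6 = {1, 3}
Tree: B1–B2, B2–B3, B2–B4, B3–B5, B1–B6

Every bag has size at most 2, so the width is 2 − 1 = 1 and tw(G) ≤ 1. G has an edge, so its treewidth is at least 1. Therefore the treewidth is 1.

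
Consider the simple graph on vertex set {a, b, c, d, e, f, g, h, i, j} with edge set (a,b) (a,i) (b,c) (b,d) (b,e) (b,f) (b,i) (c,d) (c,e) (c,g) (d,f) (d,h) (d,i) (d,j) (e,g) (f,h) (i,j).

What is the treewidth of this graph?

A width-2 tree decomposition is:
Bags: B1 = {d, i, j}  B2 = {b, d, i}  B3 = {b, c, d}  B4 = {a, b, i}  B5 = {b, c, e}  B6 = {c, e, g}  B7 = {b, d, f}  B8 = {d, f, h}
Tree: B1–B2, B2–B3, B2–B4, B3–B5, B5–B6, B3–B7, B7–B8
The largest bag has 3 vertices, giving width 2; this decomposition certifies tw(G) ≤ 2. On the other hand G contains the 3-clique {d, i, j}. A clique must lie in a single bag of any decomposition, so no decomposition can have width below 2. The upper and lower bounds meet at 2, so that is the treewidth.

2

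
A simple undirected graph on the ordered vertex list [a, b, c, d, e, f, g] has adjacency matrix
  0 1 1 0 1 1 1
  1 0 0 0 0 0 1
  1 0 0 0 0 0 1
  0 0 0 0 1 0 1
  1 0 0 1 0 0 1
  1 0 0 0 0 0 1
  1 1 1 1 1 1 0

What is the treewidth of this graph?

A width-2 tree decomposition is:
Bags: B1 = {a, e, g}  B2 = {a, c, g}  B3 = {d, e, g}  B4 = {a, f, g}  B5 = {a, b, g}
Tree: B1–B2, B1–B3, B1–B4, B1–B5
Each bag holds 3 vertices, so the decomposition has width 2, which upper-bounds the treewidth. Conversely, {d, e, g} is a clique of size 3, and the vertices of any clique must share a bag in every tree decomposition; so some bag has ≥ 3 vertices and tw(G) ≥ 2. Combining the bounds, tw(G) = 2.

2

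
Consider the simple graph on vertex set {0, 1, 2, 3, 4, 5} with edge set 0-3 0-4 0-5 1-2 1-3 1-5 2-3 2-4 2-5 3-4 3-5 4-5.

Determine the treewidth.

3

A width-3 tree decomposition is:
Bags: B1 = {2, 3, 4, 5}  B2 = {1, 2, 3, 5}  B3 = {0, 3, 4, 5}
Tree: B1–B2, B1–B3
Every bag has size at most 4, so the width is 4 − 1 = 3 and tw(G) ≤ 3. Conversely, {0, 3, 4, 5} is a clique of size 4, and the vertices of any clique must share a bag in every tree decomposition; so some bag has ≥ 4 vertices and tw(G) ≥ 3. Hence tw(G) = 3 exactly.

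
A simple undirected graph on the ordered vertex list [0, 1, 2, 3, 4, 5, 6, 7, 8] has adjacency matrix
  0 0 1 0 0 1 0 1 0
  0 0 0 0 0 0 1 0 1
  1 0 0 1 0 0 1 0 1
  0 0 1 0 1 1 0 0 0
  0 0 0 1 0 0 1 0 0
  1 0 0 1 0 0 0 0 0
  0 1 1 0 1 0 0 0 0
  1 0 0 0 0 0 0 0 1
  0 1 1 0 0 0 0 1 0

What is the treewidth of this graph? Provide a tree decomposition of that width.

The largest bag has 4 vertices, giving width 3; this decomposition certifies tw(G) ≤ 3. For the lower bound: the 4 vertex sets {1,4,6}, {8}, {2}, {0,3,5,7} are disjoint, each induces a connected subgraph, and every pair is joined by at least one edge of G. Contracting each set to a single vertex therefore yields K_{4} as a minor, and since treewidth is minor-monotone, tw(G) ≥ tw(K_{4}) = 3. Therefore the treewidth is 3.

Treewidth 3.
One optimal decomposition is:
Bags: B1 = {1, 4, 6, 8}  B2 = {2, 4, 6, 8}  B3 = {2, 3, 4, 8}  B4 = {2, 3, 7, 8}  B5 = {0, 2, 3, 7}  B6 = {0, 3, 5, 7}
Tree: B1–B2, B2–B3, B3–B4, B4–B5, B5–B6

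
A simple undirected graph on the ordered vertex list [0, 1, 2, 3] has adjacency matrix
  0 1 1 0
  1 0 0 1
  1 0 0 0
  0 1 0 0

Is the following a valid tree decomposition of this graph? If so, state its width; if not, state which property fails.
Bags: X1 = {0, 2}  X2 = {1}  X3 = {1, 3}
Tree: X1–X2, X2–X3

A tree decomposition must satisfy three properties: every vertex lies in some bag; for every edge, both endpoints lie together in some bag; and for every vertex, the bags containing it form a connected subtree. Here edge (0,1) lies in no bag, so the decomposition is invalid.

No — edge (0,1) lies in no bag.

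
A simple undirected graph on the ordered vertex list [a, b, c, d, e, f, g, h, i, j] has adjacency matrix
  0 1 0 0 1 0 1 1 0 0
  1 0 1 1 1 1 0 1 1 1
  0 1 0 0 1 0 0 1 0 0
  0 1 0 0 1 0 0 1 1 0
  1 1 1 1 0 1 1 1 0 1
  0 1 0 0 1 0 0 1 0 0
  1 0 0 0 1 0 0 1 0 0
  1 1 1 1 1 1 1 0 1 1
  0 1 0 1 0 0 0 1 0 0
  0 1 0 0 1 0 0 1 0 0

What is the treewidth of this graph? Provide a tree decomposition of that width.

Treewidth 3.
One optimal decomposition is:
Bags: B1 = {b, d, e, h}  B2 = {b, e, f, h}  B3 = {a, b, e, h}  B4 = {a, e, g, h}  B5 = {b, c, e, h}  B6 = {b, d, h, i}  B7 = {b, e, h, j}
Tree: B1–B2, B1–B3, B3–B4, B2–B5, B1–B6, B1–B7

Every bag has size at most 4, so the width is 4 − 1 = 3 and tw(G) ≤ 3. Conversely, {a, e, g, h} is a clique of size 4, and the vertices of any clique must share a bag in every tree decomposition; so some bag has ≥ 4 vertices and tw(G) ≥ 3. Therefore the treewidth is 3.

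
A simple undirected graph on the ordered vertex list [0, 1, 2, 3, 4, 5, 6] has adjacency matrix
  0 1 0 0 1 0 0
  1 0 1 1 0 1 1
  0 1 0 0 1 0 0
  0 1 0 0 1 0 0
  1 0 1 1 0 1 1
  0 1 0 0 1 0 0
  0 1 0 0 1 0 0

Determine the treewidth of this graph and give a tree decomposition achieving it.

Each bag holds 3 vertices, so the decomposition has width 2, which upper-bounds the treewidth. Since 4–6–1–3–4 is a cycle in G, G is not acyclic. Forests are exactly the graphs of treewidth ≤ 1, so tw(G) ≥ 2. Therefore the treewidth is 2.

Treewidth 2.
One optimal decomposition is:
Bags: B1 = {1, 4, 6}  B2 = {1, 3, 4}  B3 = {1, 4, 5}  B4 = {1, 2, 4}  B5 = {0, 1, 4}
Tree: B1–B2, B2–B3, B3–B4, B4–B5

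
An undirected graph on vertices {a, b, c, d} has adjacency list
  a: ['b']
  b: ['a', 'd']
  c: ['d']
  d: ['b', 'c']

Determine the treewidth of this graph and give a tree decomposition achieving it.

Each bag holds 2 vertices, so the decomposition has width 1, which upper-bounds the treewidth. Any graph with an edge has treewidth ≥ 1, and G has the edge c–d. Combining the bounds, tw(G) = 1.

Treewidth 1.
One optimal decomposition is:
Bags: B1 = {c, d}  B2 = {b, d}  B3 = {a, b}
Tree: B1–B2, B2–B3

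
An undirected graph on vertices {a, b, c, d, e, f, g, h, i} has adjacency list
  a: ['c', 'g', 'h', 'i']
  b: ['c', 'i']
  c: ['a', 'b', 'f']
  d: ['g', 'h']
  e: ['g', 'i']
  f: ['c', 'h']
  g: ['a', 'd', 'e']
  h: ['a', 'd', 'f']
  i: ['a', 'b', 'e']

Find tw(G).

3

A width-3 tree decomposition is:
Bags: B1 = {b, c, e, i}  B2 = {a, c, e, i}  B3 = {a, c, e, g}  B4 = {a, c, f, g}  B5 = {a, f, g, h}  B6 = {d, f, g, h}
Tree: B1–B2, B2–B3, B3–B4, B4–B5, B5–B6
The largest bag has 4 vertices, giving width 3; this decomposition certifies tw(G) ≤ 3. For the lower bound: the 4 vertex sets {b,e,i}, {c}, {a}, {d,f,g,h} are disjoint, each induces a connected subgraph, and every pair is joined by at least one edge of G. Contracting each set to a single vertex therefore yields K_{4} as a minor, and since treewidth is minor-monotone, tw(G) ≥ tw(K_{4}) = 3. Combining the bounds, tw(G) = 3.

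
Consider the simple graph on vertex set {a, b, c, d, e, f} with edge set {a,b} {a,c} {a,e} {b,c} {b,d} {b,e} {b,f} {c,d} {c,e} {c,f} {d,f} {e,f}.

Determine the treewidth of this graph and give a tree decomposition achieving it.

The largest bag has 4 vertices, giving width 3; this decomposition certifies tw(G) ≤ 3. Conversely, {b, c, d, f} is a clique of size 4, and the vertices of any clique must share a bag in every tree decomposition; so some bag has ≥ 4 vertices and tw(G) ≥ 3. Combining the bounds, tw(G) = 3.

Treewidth 3.
One such decomposition:
Bags: B1 = {b, c, d, f}  B2 = {b, c, e, f}  B3 = {a, b, c, e}
Tree: B1–B2, B2–B3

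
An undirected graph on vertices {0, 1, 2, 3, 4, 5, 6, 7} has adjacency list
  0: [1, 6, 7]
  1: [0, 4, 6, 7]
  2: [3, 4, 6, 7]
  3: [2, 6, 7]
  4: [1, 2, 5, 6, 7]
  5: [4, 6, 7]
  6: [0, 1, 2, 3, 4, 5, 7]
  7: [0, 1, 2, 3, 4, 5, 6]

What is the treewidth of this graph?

3

A width-3 tree decomposition is:
Bags: B1 = {2, 4, 6, 7}  B2 = {1, 4, 6, 7}  B3 = {4, 5, 6, 7}  B4 = {2, 3, 6, 7}  B5 = {0, 1, 6, 7}
Tree: B1–B2, B2–B3, B1–B4, B2–B5
Every bag has size at most 4, so the width is 4 − 1 = 3 and tw(G) ≤ 3. On the other hand G contains the 4-clique {0, 1, 6, 7}. A clique must lie in a single bag of any decomposition, so no decomposition can have width below 3. The upper and lower bounds meet at 3, so that is the treewidth.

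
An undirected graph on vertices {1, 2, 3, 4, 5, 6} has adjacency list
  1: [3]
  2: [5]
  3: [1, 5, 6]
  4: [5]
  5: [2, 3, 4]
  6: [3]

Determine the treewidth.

A width-1 tree decomposition is:
Bags: B1 = {3, 6}  B2 = {3, 5}  B3 = {4, 5}  B4 = {2, 5}  B5 = {1, 3}
Tree: B1–B2, B2–B3, B2–B4, B2–B5
Each bag holds 2 vertices, so the decomposition has width 1, which upper-bounds the treewidth. G has an edge, so its treewidth is at least 1. The upper and lower bounds meet at 1, so that is the treewidth.

1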